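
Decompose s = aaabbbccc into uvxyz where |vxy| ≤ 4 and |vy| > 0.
u='aa', v='a', x='bb', y='b', z='ccc'

For s = aaabbbccc with pumping length p = 4:

One valid decomposition:
- u = 'aa'
- v = 'a'
- x = 'bb'
- y = 'b'
- z = 'ccc'

Verification:
- uvxyz = 'aa' + 'a' + 'bb' + 'b' + 'ccc' = aaabbbccc ✓
- |vxy| = |'abbb'| = 4 ≤ 4 ✓
- |vy| = |'ab'| = 2 > 0 ✓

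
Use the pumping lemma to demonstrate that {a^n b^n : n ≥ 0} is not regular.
Assume for contradiction that L is regular, and let p ≥ 1 be the pumping length given by the pumping lemma.
Choose s = a^p b^p. Then s ∈ L and |s| = 2p ≥ p.
By the pumping lemma, s = xyz for some x, y, z with |xy| ≤ p, |y| ≥ 1, and xy^i z ∈ L for every i ≥ 0.
Since |xy| ≤ p and the first p symbols of s are all a's, we must have y = a^k for some k with 1 ≤ k ≤ p.

Take i = 3: xy³z = a^(p + 2k) b^p.
This string has p + 2k a's but p b's, and p + 2k > p because k ≥ 1. So xy³z ∉ L.

This contradicts the pumping lemma, which requires xy^i z ∈ L for all i ≥ 0.
Hence L = {a^n b^n : n ≥ 0} is not regular. ∎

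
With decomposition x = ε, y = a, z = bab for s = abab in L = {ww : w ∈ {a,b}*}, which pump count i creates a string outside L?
i = 2

xy²z = ε · aa · bab = aabab; aabab has odd length 5, so it cannot be written as ww and is not in L.
(Other choices also work, e.g. i = 0, 3; only i = 1 is guaranteed to stay in L since xy¹z = s.)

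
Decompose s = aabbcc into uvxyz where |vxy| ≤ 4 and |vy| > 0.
u='a', v='a', x='bb', y='c', z='c'

For s = aabbcc with pumping length p = 4:

One valid decomposition:
- u = 'a'
- v = 'a'
- x = 'bb'
- y = 'c'
- z = 'c'

Verification:
- uvxyz = 'a' + 'a' + 'bb' + 'c' + 'c' = aabbcc ✓
- |vxy| = |'abbc'| = 4 ≤ 4 ✓
- |vy| = |'ac'| = 2 > 0 ✓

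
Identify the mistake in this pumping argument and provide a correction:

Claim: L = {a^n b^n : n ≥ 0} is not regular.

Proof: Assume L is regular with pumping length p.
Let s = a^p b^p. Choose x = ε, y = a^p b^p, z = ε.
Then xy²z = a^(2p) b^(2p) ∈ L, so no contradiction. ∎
Error: The decomposition violates |xy| ≤ p. With y = a^p b^p, |xy| = |y| = 2p > p. (The proof also miscomputes xy²z, which would be a^p b^p a^p b^p rather than a^(2p) b^(2p), and it wrongly treats one harmless decomposition as settling the matter — the prover does not get to choose the decomposition.)

Correction: The pumping lemma requires |xy| ≤ p, and the argument must handle every decomposition satisfying |xy| ≤ p, |y| ≥ 1. Since s starts with p a's, any such y consists only of a's, say y = a^k with k ≥ 1. Then xy²z = a^(p+k) b^p has unequal numbers of a's and b's, so xy²z ∉ L — the required contradiction.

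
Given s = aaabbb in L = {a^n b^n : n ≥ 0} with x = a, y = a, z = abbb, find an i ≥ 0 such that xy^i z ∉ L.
i = 3

xy³z = a · aaa · abbb = aaaaabbb; aaaaabbb has 5 a's and 3 b's; 5 ≠ 3, so it is not in L.
(Other choices also work, e.g. i = 0, 2; only i = 1 is guaranteed to stay in L since xy¹z = s.)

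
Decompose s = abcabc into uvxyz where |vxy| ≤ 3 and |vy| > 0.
u='ab', v='c', x='a', y='b', z='c'

For s = abcabc with pumping length p = 3:

One valid decomposition:
- u = 'ab'
- v = 'c'
- x = 'a'
- y = 'b'
- z = 'c'

Verification:
- uvxyz = 'ab' + 'c' + 'a' + 'b' + 'c' = abcabc ✓
- |vxy| = |'cab'| = 3 ≤ 3 ✓
- |vy| = |'cb'| = 2 > 0 ✓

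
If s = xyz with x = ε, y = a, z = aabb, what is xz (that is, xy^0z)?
aabb

Given x = '', y = 'a', z = 'aabb' and i = 0:

xy^0z = x + y·y·...·y (0 times) + z
       = '' + 'a'^0 + 'aabb'
       = '' + '' + 'aabb'
       = 'aabb'

The pumped string is 'aabb' with length 4.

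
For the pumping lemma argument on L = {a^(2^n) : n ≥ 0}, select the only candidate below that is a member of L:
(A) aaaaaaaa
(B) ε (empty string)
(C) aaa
(A) aaaaaaaa

The pumping lemma is applied to a string s that lies in L, so first check membership of each option:
- (A) aaaaaaaa has length 8 = 2^3, so it is in L ✓
- (B) ε has length 0, which is not a power of 2, so it is not in L ✗
- (C) aaa has length 3, strictly between 2^1 = 2 and 2^2 = 4, so it is not in L ✗

Only (A) aaaaaaaa is in L, so it is the only candidate that could play the role of s.
(In a complete proof one picks s in terms of the pumping length p so that |s| ≥ p is guaranteed; a fixed string like aaaaaaaa illustrates the shape of such an s.)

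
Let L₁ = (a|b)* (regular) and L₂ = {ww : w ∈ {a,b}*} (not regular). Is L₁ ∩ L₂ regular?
No — L₁ ∩ L₂ is not regular.

(a|b)* is all strings over {a,b}, so L₁ ∩ L₂ = {ww : w ∈ {a,b}*} = L₂ itself, which is not regular (pump s = a^p b a^p b).

Note that the bare facts "L₁ regular, L₂ non-regular" do not settle the question by themselves: the closure of regular languages under ∪, ∩, complement and difference applies only when BOTH operands are regular. With a non-regular operand the result can come out regular or non-regular depending on the specific languages, so one has to work out L₁ ∩ L₂ for this particular pair, as above.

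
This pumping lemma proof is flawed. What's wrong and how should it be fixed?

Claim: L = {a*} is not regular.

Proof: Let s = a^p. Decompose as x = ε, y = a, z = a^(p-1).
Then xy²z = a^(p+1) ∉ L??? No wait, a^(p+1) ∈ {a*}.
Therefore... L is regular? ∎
Error: The proof attempts to show a*  is not regular, but a* IS regular!

Correction: a* is a regular language (recognized by a simple DFA with one accepting state and self-loop on 'a'). The pumping lemma can only prove non-regularity, not regularity. For regular languages, pumping always works.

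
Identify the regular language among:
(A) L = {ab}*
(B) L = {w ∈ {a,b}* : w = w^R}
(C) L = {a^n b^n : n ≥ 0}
(A) {ab}*

(A) L = {ab}* is regular.

This can be recognized by a finite automaton (DFA/NFA).
Regular expressions like {ab}* define regular languages.

The other choices are not regular:
- {w ∈ {a,b}* : w = w^R}: After pumping, the string is no longer symmetric
- {a^n b^n : n ≥ 0}: After pumping, the number of a's and b's become unequal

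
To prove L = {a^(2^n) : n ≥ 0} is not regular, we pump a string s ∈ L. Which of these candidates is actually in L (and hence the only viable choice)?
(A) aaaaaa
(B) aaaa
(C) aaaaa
(B) aaaa

The pumping lemma is applied to a string s that lies in L, so first check membership of each option:
- (A) aaaaaa has length 6, strictly between 2^2 = 4 and 2^3 = 8, so it is not in L ✗
- (B) aaaa has length 4 = 2^2, so it is in L ✓
- (C) aaaaa has length 5, strictly between 2^2 = 4 and 2^3 = 8, so it is not in L ✗

Only (B) aaaa is in L, so it is the only candidate that could play the role of s.
(In a complete proof one picks s in terms of the pumping length p so that |s| ≥ p is guaranteed; a fixed string like aaaa illustrates the shape of such an s.)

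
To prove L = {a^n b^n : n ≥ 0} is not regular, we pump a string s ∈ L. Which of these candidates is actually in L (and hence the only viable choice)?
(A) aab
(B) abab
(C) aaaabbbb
(C) aaaabbbb

The pumping lemma is applied to a string s that lies in L, so first check membership of each option:
- (A) aab has 2 a's and 1 b's; 2 ≠ 1, so it is not in L ✗
- (B) abab has an a after a b, so it is not of the form a^n b^n and is not in L ✗
- (C) aaaabbbb = a^4 b^4 has equal counts (4 = 4), so it is in L ✓

Only (C) aaaabbbb is in L, so it is the only candidate that could play the role of s.
(In a complete proof one picks s in terms of the pumping length p so that |s| ≥ p is guaranteed; a fixed string like aaaabbbb illustrates the shape of such an s.)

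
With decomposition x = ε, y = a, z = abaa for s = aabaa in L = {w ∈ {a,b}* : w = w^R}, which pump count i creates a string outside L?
i = 2

xy²z = ε · aa · abaa = aaabaa; aaabaa reversed is aabaaa ≠ aaabaa, so it is not a palindrome and is not in L.
(Other choices also work, e.g. i = 0, 3; only i = 1 is guaranteed to stay in L since xy¹z = s.)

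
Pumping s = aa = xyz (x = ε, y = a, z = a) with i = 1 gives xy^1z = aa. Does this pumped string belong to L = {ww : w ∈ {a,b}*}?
Yes

xy¹z = ε · a · a = aa.
aa splits into halves a · a, which are equal, so it is in L (w = a).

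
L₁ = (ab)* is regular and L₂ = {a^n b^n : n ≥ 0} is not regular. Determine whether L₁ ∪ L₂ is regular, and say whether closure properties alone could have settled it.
No — L₁ ∪ L₂ is not regular.

Let U = (ab)* ∪ {a^n b^n}. If U were regular, then U ∩ aa*bb* would be regular (closure under intersection with a regular language). But (ab)* ∩ aa*bb* = {ab} and {a^n b^n} ∩ aa*bb* = {a^n b^n : n ≥ 1}, so U ∩ aa*bb* = {a^n b^n : n ≥ 1}, which is not regular. Hence U is not regular.

Note that the bare facts "L₁ regular, L₂ non-regular" do not settle the question by themselves: the closure of regular languages under ∪, ∩, complement and difference applies only when BOTH operands are regular. With a non-regular operand the result can come out regular or non-regular depending on the specific languages, so one has to work out L₁ ∪ L₂ for this particular pair, as above.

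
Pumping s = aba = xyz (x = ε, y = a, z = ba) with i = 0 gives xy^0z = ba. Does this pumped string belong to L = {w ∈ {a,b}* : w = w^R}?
No

xy⁰z = ε · ε · ba = ba.
ba reversed is ab ≠ ba, so it is not a palindrome and is not in L.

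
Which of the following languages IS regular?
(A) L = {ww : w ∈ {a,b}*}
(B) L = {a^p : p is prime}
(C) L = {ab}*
(C) {ab}*

(C) L = {ab}* is regular.

This can be recognized by a finite automaton (DFA/NFA).
Regular expressions like {ab}* define regular languages.

The other choices are not regular:
- {a^p : p is prime}: After pumping, the length becomes composite
- {ww : w ∈ {a,b}*}: After pumping, the two halves no longer match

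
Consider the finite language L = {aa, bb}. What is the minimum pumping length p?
p = 3

For a finite language L, the pumping lemma holds vacuously if p > max|s| for s ∈ L.

The longest string in L = {aa, bb} has length 2.
If p = 3, then no string s ∈ L has |s| ≥ p, so the condition is vacuously true.

The minimum pumping length is p = 3.

Why no smaller p works: for any p ≤ 2, the longest string s ∈ L has |s| = 2 ≥ p, so it would
have to be pumpable; but pumping up (i = 2, 3, ...) produces ever longer strings, which cannot all lie in the
finite language L. So the pumping property fails for every p ≤ 2.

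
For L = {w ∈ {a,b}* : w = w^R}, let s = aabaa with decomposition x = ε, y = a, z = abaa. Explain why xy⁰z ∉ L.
xy⁰z = abaa ∉ L

Pumping with i = 0 replaces y = a by y⁰ = ε:
- Original: s = xyz = aabaa; aabaa reversed is aabaa, the same string, so it is a palindrome and is in L
- Pumped: xy⁰z = ε · ε · abaa = abaa
- abaa reversed is aaba ≠ abaa, so it is not a palindrome and is not in L

The pumping lemma would require xy⁰z ∈ L, so this decomposition yields a contradiction.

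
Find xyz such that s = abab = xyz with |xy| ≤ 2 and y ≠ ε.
x = '', y = 'a', z = 'bab'

For s = abab and p = 2, one valid decomposition is:
- x = '' (length 0)
- y = 'a' (length 1)
- z = 'bab' (length 3)

Verification:
- xyz = '' + 'a' + 'bab' = abab ✓
- |xy| = 1 ≤ 2 ✓
- |y| = 1 > 0 ✓

All pumping lemma constraints are satisfied.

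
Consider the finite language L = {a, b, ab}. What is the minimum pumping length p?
p = 3

For a finite language L, the pumping lemma holds vacuously if p > max|s| for s ∈ L.

The longest string in L = {a, b, ab} has length 2.
If p = 3, then no string s ∈ L has |s| ≥ p, so the condition is vacuously true.

The minimum pumping length is p = 3.

Why no smaller p works: for any p ≤ 2, the longest string s ∈ L has |s| = 2 ≥ p, so it would
have to be pumpable; but pumping up (i = 2, 3, ...) produces ever longer strings, which cannot all lie in the
finite language L. So the pumping property fails for every p ≤ 2.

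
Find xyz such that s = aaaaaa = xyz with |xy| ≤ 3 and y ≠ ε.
x = '', y = 'a', z = 'aaaaa'

For s = aaaaaa and p = 3, one valid decomposition is:
- x = '' (length 0)
- y = 'a' (length 1)
- z = 'aaaaa' (length 5)

Verification:
- xyz = '' + 'a' + 'aaaaa' = aaaaaa ✓
- |xy| = 1 ≤ 3 ✓
- |y| = 1 > 0 ✓

All pumping lemma constraints are satisfied.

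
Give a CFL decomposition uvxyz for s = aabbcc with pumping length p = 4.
u='a', v='a', x='bb', y='c', z='c'

For s = aabbcc with pumping length p = 4:

One valid decomposition:
- u = 'a'
- v = 'a'
- x = 'bb'
- y = 'c'
- z = 'c'

Verification:
- uvxyz = 'a' + 'a' + 'bb' + 'c' + 'c' = aabbcc ✓
- |vxy| = |'abbc'| = 4 ≤ 4 ✓
- |vy| = |'ac'| = 2 > 0 ✓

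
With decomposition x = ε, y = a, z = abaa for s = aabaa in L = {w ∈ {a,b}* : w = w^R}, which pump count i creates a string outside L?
i = 2

xy²z = ε · aa · abaa = aaabaa; aaabaa reversed is aabaaa ≠ aaabaa, so it is not a palindrome and is not in L.
(Other choices also work, e.g. i = 0, 3; only i = 1 is guaranteed to stay in L since xy¹z = s.)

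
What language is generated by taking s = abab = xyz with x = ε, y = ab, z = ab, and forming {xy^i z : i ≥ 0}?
{xy^i z : i ≥ 0} = {(ab)^(i+1) : i ≥ 0} = {ab, abab, ababab, ...}

With x = ε, y = ab, z = ab: Pumping 'ab' gives strings of alternating a's and b's.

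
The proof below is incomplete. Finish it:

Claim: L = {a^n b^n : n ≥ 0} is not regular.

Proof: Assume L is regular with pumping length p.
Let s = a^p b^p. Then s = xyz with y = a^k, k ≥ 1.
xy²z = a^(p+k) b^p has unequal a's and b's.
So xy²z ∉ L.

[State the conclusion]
This contradicts the pumping lemma for regular languages,
which guarantees xy^i z ∈ L for all i ≥ 0.

Since our assumption that L is regular leads to a contradiction,
we conclude that L = {a^n b^n : n ≥ 0} is NOT regular. ∎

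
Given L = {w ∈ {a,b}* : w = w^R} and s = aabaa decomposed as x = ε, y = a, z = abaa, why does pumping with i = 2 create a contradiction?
xy²z = aaabaa ∉ L

Pumping with i = 2 replaces y = a by y² = aa:
- Original: s = xyz = aabaa; aabaa reversed is aabaa, the same string, so it is a palindrome and is in L
- Pumped: xy²z = ε · aa · abaa = aaabaa
- aaabaa reversed is aabaaa ≠ aaabaa, so it is not a palindrome and is not in L

The pumping lemma would require xy²z ∈ L, so this decomposition yields a contradiction.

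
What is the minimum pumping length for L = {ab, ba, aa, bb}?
p = 3

For a finite language L, the pumping lemma holds vacuously if p > max|s| for s ∈ L.

The longest string in L = {ab, ba, aa, bb} has length 2.
If p = 3, then no string s ∈ L has |s| ≥ p, so the condition is vacuously true.

The minimum pumping length is p = 3.

Why no smaller p works: for any p ≤ 2, the longest string s ∈ L has |s| = 2 ≥ p, so it would
have to be pumpable; but pumping up (i = 2, 3, ...) produces ever longer strings, which cannot all lie in the
finite language L. So the pumping property fails for every p ≤ 2.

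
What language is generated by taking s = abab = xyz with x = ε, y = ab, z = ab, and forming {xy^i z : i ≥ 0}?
{xy^i z : i ≥ 0} = {(ab)^(i+1) : i ≥ 0} = {ab, abab, ababab, ...}

With x = ε, y = ab, z = ab: Pumping 'ab' gives strings of alternating a's and b's.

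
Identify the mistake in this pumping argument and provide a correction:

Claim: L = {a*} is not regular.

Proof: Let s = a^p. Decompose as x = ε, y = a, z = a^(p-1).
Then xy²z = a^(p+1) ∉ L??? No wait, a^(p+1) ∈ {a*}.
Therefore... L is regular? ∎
Error: The proof attempts to show a*  is not regular, but a* IS regular!

Correction: a* is a regular language (recognized by a simple DFA with one accepting state and self-loop on 'a'). The pumping lemma can only prove non-regularity, not regularity. For regular languages, pumping always works.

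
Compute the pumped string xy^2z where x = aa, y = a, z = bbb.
aaaabbb

Given x = 'aa', y = 'a', z = 'bbb' and i = 2:

xy^2z = x + y·y·...·y (2 times) + z
       = 'aa' + 'a'^2 + 'bbb'
       = 'aa' + 'aa' + 'bbb'
       = 'aaaabbb'

The pumped string is 'aaaabbb' with length 7.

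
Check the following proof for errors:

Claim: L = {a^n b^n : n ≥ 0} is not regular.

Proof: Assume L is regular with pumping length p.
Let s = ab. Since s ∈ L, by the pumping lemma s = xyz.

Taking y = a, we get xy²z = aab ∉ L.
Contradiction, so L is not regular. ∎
The proof is INCORRECT.

Error: The string s = ab may be shorter than p.
The pumping lemma only applies to strings with |s| ≥ p, and p is not under our control.
We must choose s in terms of p, e.g. s = a^p b^p, to ensure |s| ≥ p.
(The proof also fixes one particular y; a valid argument must handle every decomposition with |xy| ≤ p and |y| ≥ 1 — for s = a^p b^p this forces y = a^k, and then xy²z = a^(p+k) b^p ∉ L.)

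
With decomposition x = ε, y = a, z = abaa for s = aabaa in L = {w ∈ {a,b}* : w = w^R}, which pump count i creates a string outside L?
i = 0

xy⁰z = ε · ε · abaa = abaa; abaa reversed is aaba ≠ abaa, so it is not a palindrome and is not in L.
(Other choices also work, e.g. i = 2, 3; only i = 1 is guaranteed to stay in L since xy¹z = s.)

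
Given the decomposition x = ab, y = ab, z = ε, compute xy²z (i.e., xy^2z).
ababab

Given x = 'ab', y = 'ab', z = '' and i = 2:

xy^2z = x + y·y·...·y (2 times) + z
       = 'ab' + 'ab'^2 + ''
       = 'ab' + 'abab' + ''
       = 'ababab'

The pumped string is 'ababab' with length 6.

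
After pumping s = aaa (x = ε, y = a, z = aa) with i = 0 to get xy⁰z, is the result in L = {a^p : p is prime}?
Yes

xy⁰z = ε · ε · aa = aa.
aa has length 2, which is prime, so it is in L.
(A single pumped string landing in L is not a contradiction by itself; a non-regularity proof needs some i for which xy^i z ∉ L, for every admissible decomposition.)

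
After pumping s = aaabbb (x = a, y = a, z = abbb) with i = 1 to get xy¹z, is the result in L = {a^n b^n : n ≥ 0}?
Yes

xy¹z = a · a · abbb = aaabbb.
aaabbb = a^3 b^3 has equal counts (3 = 3), so it is in L.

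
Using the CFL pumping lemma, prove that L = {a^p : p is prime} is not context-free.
Assume for contradiction that L is context-free, and let p ≥ 1 be the pumping length given by the pumping lemma for CFLs.
Choose a prime q with q ≥ p and let s = a^q. Then s ∈ L and |s| = q ≥ p.
By the CFL pumping lemma, s = uvxyz for some u, v, x, y, z with |vxy| ≤ p, |vy| ≥ 1, and uv^i xy^i z ∈ L for every i ≥ 0.
All symbols are a's, so only lengths matter: let k = |vy|, with 1 ≤ k ≤ p. Then |uv^i xy^i z| = q + (i − 1)k.

Take i = q + 1: the length is q + qk = q(k + 1).
Both factors satisfy q ≥ 2 and k + 1 ≥ 2, so q(k + 1) is composite and uv^(q+1) xy^(q+1) z ∉ L.

This contradicts the CFL pumping lemma, which requires uv^i xy^i z ∈ L for all i ≥ 0.
Hence L = {a^p : p is prime} is not context-free. ∎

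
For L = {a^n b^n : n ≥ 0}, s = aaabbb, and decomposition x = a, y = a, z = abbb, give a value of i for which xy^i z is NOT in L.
i = 2

xy²z = a · aa · abbb = aaaabbb; aaaabbb has 4 a's and 3 b's; 4 ≠ 3, so it is not in L.
(Other choices also work, e.g. i = 0, 3; only i = 1 is guaranteed to stay in L since xy¹z = s.)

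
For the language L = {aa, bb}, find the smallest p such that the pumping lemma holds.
p = 3

For a finite language L, the pumping lemma holds vacuously if p > max|s| for s ∈ L.

The longest string in L = {aa, bb} has length 2.
If p = 3, then no string s ∈ L has |s| ≥ p, so the condition is vacuously true.

The minimum pumping length is p = 3.

Why no smaller p works: for any p ≤ 2, the longest string s ∈ L has |s| = 2 ≥ p, so it would
have to be pumpable; but pumping up (i = 2, 3, ...) produces ever longer strings, which cannot all lie in the
finite language L. So the pumping property fails for every p ≤ 2.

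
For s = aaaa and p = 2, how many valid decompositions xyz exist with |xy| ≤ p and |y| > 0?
3

For s = 'aaaa' with pumping length p = 2:

Constraints: |xy| ≤ 2, |y| > 0

Valid decompositions (|xy| ≤ p, |y| ≥ 1):
  • x='', y='a', z='aaa'
  • x='a', y='a', z='aa'
  • x='', y='aa', z='aa'

Total count: 3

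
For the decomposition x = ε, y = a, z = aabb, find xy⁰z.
aabb

Given x = '', y = 'a', z = 'aabb' and i = 0:

xy^0z = x + y·y·...·y (0 times) + z
       = '' + 'a'^0 + 'aabb'
       = '' + '' + 'aabb'
       = 'aabb'

The pumped string is 'aabb' with length 4.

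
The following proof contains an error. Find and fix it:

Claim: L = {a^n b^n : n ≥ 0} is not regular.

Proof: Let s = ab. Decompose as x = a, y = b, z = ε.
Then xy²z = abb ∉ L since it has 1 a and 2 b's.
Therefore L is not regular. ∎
Error: The string s = ab might be shorter than the pumping length p.

Correction: Choose s = a^p b^p to ensure |s| ≥ p. Also, the decomposition is wrong: with |xy| ≤ p, y cannot include b's when s starts with p a's.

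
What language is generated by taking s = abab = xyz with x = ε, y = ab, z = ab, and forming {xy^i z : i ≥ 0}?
{xy^i z : i ≥ 0} = {(ab)^(i+1) : i ≥ 0} = {ab, abab, ababab, ...}

With x = ε, y = ab, z = ab: Pumping 'ab' gives strings of alternating a's and b's.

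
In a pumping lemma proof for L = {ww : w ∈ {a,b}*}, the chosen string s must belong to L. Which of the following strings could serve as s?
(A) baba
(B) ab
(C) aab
(A) baba

The pumping lemma is applied to a string s that lies in L, so first check membership of each option:
- (A) baba splits into halves ba · ba, which are equal, so it is in L (w = ba) ✓
- (B) ab has length 2; its halves are a and b, which differ, so it is not in L ✗
- (C) aab has odd length 3, so it cannot be written as ww and is not in L ✗

Only (A) baba is in L, so it is the only candidate that could play the role of s.
(In a complete proof one picks s in terms of the pumping length p so that |s| ≥ p is guaranteed; a fixed string like baba illustrates the shape of such an s.)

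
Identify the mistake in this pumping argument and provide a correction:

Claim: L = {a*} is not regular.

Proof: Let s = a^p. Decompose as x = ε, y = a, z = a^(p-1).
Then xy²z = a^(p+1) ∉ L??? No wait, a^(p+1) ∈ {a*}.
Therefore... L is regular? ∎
Error: The proof attempts to show a*  is not regular, but a* IS regular!

Correction: a* is a regular language (recognized by a simple DFA with one accepting state and self-loop on 'a'). The pumping lemma can only prove non-regularity, not regularity. For regular languages, pumping always works.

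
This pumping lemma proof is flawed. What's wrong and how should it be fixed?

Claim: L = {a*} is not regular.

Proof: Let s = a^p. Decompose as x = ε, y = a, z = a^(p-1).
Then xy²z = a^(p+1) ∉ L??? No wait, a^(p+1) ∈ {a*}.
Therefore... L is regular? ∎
Error: The proof attempts to show a*  is not regular, but a* IS regular!

Correction: a* is a regular language (recognized by a simple DFA with one accepting state and self-loop on 'a'). The pumping lemma can only prove non-regularity, not regularity. For regular languages, pumping always works.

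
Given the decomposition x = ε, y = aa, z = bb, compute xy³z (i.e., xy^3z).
aaaaaabb

Given x = '', y = 'aa', z = 'bb' and i = 3:

xy^3z = x + y·y·...·y (3 times) + z
       = '' + 'aa'^3 + 'bb'
       = '' + 'aaaaaa' + 'bb'
       = 'aaaaaabb'

The pumped string is 'aaaaaabb' with length 8.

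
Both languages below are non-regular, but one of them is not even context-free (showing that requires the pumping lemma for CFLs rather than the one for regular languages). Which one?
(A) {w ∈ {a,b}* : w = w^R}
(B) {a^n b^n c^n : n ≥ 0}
(B) {a^n b^n c^n : n ≥ 0}

(B) {a^n b^n c^n : n ≥ 0} requires the CFL pumping lemma.

- {w ∈ {a,b}* : w = w^R} is context-free (but not regular)
  • Can be shown non-regular with the regular pumping lemma
  • After pumping, the string is no longer symmetric

- {a^n b^n c^n : n ≥ 0} is NOT context-free
  • Requires the CFL pumping lemma to prove
  • Cannot maintain three equal counts simultaneously

The CFL pumping lemma is "stronger" in that it can prove non-membership
in the larger class of context-free languages.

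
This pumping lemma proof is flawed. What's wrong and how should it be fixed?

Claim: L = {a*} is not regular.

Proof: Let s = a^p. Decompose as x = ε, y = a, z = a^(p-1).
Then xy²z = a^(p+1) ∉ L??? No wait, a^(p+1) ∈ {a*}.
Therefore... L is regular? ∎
Error: The proof attempts to show a*  is not regular, but a* IS regular!

Correction: a* is a regular language (recognized by a simple DFA with one accepting state and self-loop on 'a'). The pumping lemma can only prove non-regularity, not regularity. For regular languages, pumping always works.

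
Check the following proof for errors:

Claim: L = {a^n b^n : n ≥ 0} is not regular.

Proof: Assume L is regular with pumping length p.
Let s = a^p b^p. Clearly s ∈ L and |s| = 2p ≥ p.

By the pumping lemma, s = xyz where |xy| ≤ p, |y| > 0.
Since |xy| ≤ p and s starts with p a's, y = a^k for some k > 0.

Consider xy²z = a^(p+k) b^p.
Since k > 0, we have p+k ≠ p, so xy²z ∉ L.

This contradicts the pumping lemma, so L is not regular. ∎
The proof is correct.

This proof is valid because:
1. The string s = a^p b^p is correctly in L
2. The decomposition analysis is correct: y must consist only of a's
3. The contradiction is valid: pumping increases a's but not b's
4. The conclusion follows logically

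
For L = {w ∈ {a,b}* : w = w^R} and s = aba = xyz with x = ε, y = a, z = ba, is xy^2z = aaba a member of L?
No

xy²z = ε · aa · ba = aaba.
aaba reversed is abaa ≠ aaba, so it is not a palindrome and is not in L.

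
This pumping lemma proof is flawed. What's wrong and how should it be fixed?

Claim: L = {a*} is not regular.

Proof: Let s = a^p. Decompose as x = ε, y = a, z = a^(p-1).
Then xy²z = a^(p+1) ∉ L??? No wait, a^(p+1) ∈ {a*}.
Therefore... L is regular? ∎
Error: The proof attempts to show a*  is not regular, but a* IS regular!

Correction: a* is a regular language (recognized by a simple DFA with one accepting state and self-loop on 'a'). The pumping lemma can only prove non-regularity, not regularity. For regular languages, pumping always works.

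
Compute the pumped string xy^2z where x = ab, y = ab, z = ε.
ababab

Given x = 'ab', y = 'ab', z = '' and i = 2:

xy^2z = x + y·y·...·y (2 times) + z
       = 'ab' + 'ab'^2 + ''
       = 'ab' + 'abab' + ''
       = 'ababab'

The pumped string is 'ababab' with length 6.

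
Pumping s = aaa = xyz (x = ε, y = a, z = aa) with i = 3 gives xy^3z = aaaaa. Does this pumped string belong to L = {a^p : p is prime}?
Yes

xy³z = ε · aaa · aa = aaaaa.
aaaaa has length 5, which is prime, so it is in L.
(A single pumped string landing in L is not a contradiction by itself; a non-regularity proof needs some i for which xy^i z ∉ L, for every admissible decomposition.)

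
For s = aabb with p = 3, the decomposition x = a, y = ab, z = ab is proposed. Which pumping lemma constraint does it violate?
Violated: xyz = s

The decomposition x = a, y = ab, z = ab for s = aabb with p = 3
violates the constraint: xyz = s

xyz = 'a' + 'ab' + 'ab' = 'aabab' ≠ 'aabb' = s. The decomposition doesn't reconstruct s.

Pumping lemma constraints:
1. xyz = s (decomposition is valid)
2. |xy| ≤ p
3. |y| > 0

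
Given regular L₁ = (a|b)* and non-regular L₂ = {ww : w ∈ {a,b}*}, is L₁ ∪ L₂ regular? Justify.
Yes — L₁ ∪ L₂ is regular.

{ww} ⊆ (a|b)*, so L₁ ∪ L₂ = (a|b)*, which is regular.

Note that the bare facts "L₁ regular, L₂ non-regular" do not settle the question by themselves: the closure of regular languages under ∪, ∩, complement and difference applies only when BOTH operands are regular. With a non-regular operand the result can come out regular or non-regular depending on the specific languages, so one has to work out L₁ ∪ L₂ for this particular pair, as above.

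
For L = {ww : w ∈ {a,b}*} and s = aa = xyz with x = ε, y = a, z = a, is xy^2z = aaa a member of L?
No

xy²z = ε · aa · a = aaa.
aaa has odd length 3, so it cannot be written as ww and is not in L.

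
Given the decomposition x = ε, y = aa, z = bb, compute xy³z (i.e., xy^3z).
aaaaaabb

Given x = '', y = 'aa', z = 'bb' and i = 3:

xy^3z = x + y·y·...·y (3 times) + z
       = '' + 'aa'^3 + 'bb'
       = '' + 'aaaaaa' + 'bb'
       = 'aaaaaabb'

The pumped string is 'aaaaaabb' with length 8.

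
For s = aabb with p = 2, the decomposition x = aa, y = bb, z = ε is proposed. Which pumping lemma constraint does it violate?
Violated: |xy| ≤ p

The decomposition x = aa, y = bb, z = ε for s = aabb with p = 2
violates the constraint: |xy| ≤ p

|xy| = |aabb| = 4 > 2 = p. The decomposition puts too many characters in xy.

Pumping lemma constraints:
1. xyz = s (decomposition is valid)
2. |xy| ≤ p
3. |y| > 0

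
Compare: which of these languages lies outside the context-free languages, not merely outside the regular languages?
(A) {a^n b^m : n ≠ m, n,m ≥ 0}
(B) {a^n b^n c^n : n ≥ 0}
(B) {a^n b^n c^n : n ≥ 0}

(B) {a^n b^n c^n : n ≥ 0} requires the CFL pumping lemma.

- {a^n b^m : n ≠ m, n,m ≥ 0} is context-free (but not regular)
  • Can be shown non-regular with the regular pumping lemma
  • After pumping a's, we can make n = m

- {a^n b^n c^n : n ≥ 0} is NOT context-free
  • Requires the CFL pumping lemma to prove
  • Cannot maintain three equal counts simultaneously

The CFL pumping lemma is "stronger" in that it can prove non-membership
in the larger class of context-free languages.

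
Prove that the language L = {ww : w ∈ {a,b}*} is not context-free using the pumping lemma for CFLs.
Assume for contradiction that L is context-free, and let p ≥ 1 be the pumping length given by the pumping lemma for CFLs.
Choose s = a^p b^p a^p b^p. Then s ∈ L (take w = a^p b^p) and |s| = 4p ≥ p.
By the CFL pumping lemma, s = uvxyz for some u, v, x, y, z with |vxy| ≤ p, |vy| ≥ 1, and uv^i xy^i z ∈ L for every i ≥ 0.

Write s as four blocks A₁ B₁ A₂ B₂ with A₁ = A₂ = a^p and B₁ = B₂ = b^p. Since |vxy| ≤ p, the window vxy lies inside at most two adjacent blocks. Take i = 0 and let t = uxz, so |t| = 4p − |vy| with 1 ≤ |vy| ≤ p. If |t| is odd, t ∉ L immediately, so assume |vy| is even (hence |vy| ≥ 2) and |t|/2 = 2p − |vy|/2, which satisfies p ≤ |t|/2 ≤ 2p − 1.

Case 1 (vxy inside A₁B₁): t = a^(p−j) b^(p−l) a^p b^p with j + l = |vy|. The second half of t has length < 2p, so it is a suffix of the trailing a^p b^p and ends in b; the first half is a^(p−j) b^(p−l) a^((j+l)/2), which ends in a because (j+l)/2 ≥ 1. The halves differ, so t ∉ L.

Case 2 (vxy inside B₁A₂, straddling the middle): t = a^p b^(p−j) a^(p−l) b^p with j + l = |vy|. If t = ww, then w is a prefix of t of length ≥ p, so w begins with a^p; and w is a suffix of t of length ≥ p, so w ends with b^p. That forces |w| ≥ 2p, contradicting |w| = |t|/2 ≤ 2p − 1. So t ∉ L.

Case 3 (vxy inside A₂B₂): t = a^p b^p a^(p−j) b^(p−l) with j + l = |vy|. The first half of t is a prefix of a^p b^p, so it begins with a; the second half is b^((j+l)/2) a^(p−j) b^(p−l), which begins with b. The halves differ, so t ∉ L.

In every case uv⁰xy⁰z = uxz ∉ L.

This contradicts the CFL pumping lemma, which requires uv^i xy^i z ∈ L for all i ≥ 0.
Hence L = {ww : w ∈ {a,b}*} is not context-free. ∎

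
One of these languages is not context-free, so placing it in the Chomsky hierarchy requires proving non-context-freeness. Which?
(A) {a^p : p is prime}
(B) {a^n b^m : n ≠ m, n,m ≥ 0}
(A) {a^p : p is prime}

(A) {a^p : p is prime} requires the CFL pumping lemma.

- {a^n b^m : n ≠ m, n,m ≥ 0} is context-free (but not regular)
  • Can be shown non-regular with the regular pumping lemma
  • After pumping a's, we can make n = m

- {a^p : p is prime} is NOT context-free
  • Requires the CFL pumping lemma to prove
  • The CFL pumping lemma also fails because prime gaps are unbounded

The CFL pumping lemma is "stronger" in that it can prove non-membership
in the larger class of context-free languages.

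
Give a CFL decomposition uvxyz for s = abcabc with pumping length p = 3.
u='ab', v='c', x='a', y='b', z='c'

For s = abcabc with pumping length p = 3:

One valid decomposition:
- u = 'ab'
- v = 'c'
- x = 'a'
- y = 'b'
- z = 'c'

Verification:
- uvxyz = 'ab' + 'c' + 'a' + 'b' + 'c' = abcabc ✓
- |vxy| = |'cab'| = 3 ≤ 3 ✓
- |vy| = |'cb'| = 2 > 0 ✓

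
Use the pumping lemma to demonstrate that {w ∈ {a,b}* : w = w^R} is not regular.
Assume for contradiction that L is regular, and let p ≥ 1 be the pumping length given by the pumping lemma.
Choose s = a^p b a^p. Then s ∈ L (it reads the same in both directions) and |s| = 2p + 1 ≥ p.
By the pumping lemma, s = xyz for some x, y, z with |xy| ≤ p, |y| ≥ 1, and xy^i z ∈ L for every i ≥ 0.
Since |xy| ≤ p and the first p symbols of s are all a's, y = a^k for some k with 1 ≤ k ≤ p.

Take i = 0: xy⁰z = a^(p − k) b a^p.
Its reversal is a^p b a^(p − k). These differ because the block of a's before the unique b has length p − k in one and p in the other, and p − k ≠ p since k ≥ 1. So xy⁰z is not a palindrome, i.e. xy⁰z ∉ L.

This contradicts the pumping lemma, which requires xy^i z ∈ L for all i ≥ 0.
Hence L = {w ∈ {a,b}* : w = w^R} is not regular. ∎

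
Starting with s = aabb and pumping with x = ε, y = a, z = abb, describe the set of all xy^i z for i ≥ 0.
{xy^i z : i ≥ 0} = {a^(i+1) b^2 : i ≥ 0} = {abb, aabb, aaabb, ...}

With x = ε, y = a, z = abb: Starting with aabb and pumping the first 'a' (z = abb keeps the second 'a'), we get strings with i+1 a's followed by 2 b's for i = 0, 1, 2, ...; note bb is not produced because z always contributes one a.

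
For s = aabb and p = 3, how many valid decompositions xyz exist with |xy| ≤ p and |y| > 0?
6

For s = 'aabb' with pumping length p = 3:

Constraints: |xy| ≤ 3, |y| > 0

Valid decompositions (|xy| ≤ p, |y| ≥ 1):
  • x='', y='a', z='abb'
  • x='a', y='a', z='bb'
  • x='', y='aa', z='bb'
  • x='aa', y='b', z='b'
  • x='a', y='ab', z='b'
  • x='', y='aab', z='b'

Total count: 6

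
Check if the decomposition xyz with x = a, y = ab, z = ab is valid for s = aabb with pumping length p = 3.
Violated: xyz = s

The decomposition x = a, y = ab, z = ab for s = aabb with p = 3
violates the constraint: xyz = s

xyz = 'a' + 'ab' + 'ab' = 'aabab' ≠ 'aabb' = s. The decomposition doesn't reconstruct s.

Pumping lemma constraints:
1. xyz = s (decomposition is valid)
2. |xy| ≤ p
3. |y| > 0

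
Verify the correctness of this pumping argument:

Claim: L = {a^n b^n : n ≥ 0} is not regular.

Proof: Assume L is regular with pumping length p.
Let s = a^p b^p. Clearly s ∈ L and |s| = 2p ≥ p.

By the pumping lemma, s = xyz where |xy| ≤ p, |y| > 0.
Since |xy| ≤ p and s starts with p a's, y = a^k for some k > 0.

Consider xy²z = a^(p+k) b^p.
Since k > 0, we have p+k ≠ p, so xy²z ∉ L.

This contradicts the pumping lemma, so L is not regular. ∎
The proof is correct.

This proof is valid because:
1. The string s = a^p b^p is correctly in L
2. The decomposition analysis is correct: y must consist only of a's
3. The contradiction is valid: pumping increases a's but not b's
4. The conclusion follows logically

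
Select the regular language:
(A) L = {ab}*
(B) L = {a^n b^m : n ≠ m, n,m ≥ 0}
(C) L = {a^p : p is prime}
(A) {ab}*

(A) L = {ab}* is regular.

This can be recognized by a finite automaton (DFA/NFA).
Regular expressions like {ab}* define regular languages.

The other choices are not regular:
- {a^n b^m : n ≠ m, n,m ≥ 0}: After pumping a's, we can make n = m
- {a^p : p is prime}: After pumping, the length becomes composite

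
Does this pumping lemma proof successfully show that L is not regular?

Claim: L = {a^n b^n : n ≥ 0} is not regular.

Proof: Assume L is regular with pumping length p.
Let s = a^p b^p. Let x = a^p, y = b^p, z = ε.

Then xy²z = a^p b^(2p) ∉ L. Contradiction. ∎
The proof is INCORRECT.

Error: The decomposition violates |xy| ≤ p.
With x = a^p and y = b^p, we have |xy| = 2p > p.
The pumping lemma requires |xy| ≤ p, so y must be within the first p characters.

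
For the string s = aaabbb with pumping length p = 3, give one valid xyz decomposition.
x = '', y = 'a', z = 'aabbb'

For s = aaabbb and p = 3, one valid decomposition is:
- x = '' (length 0)
- y = 'a' (length 1)
- z = 'aabbb' (length 5)

Verification:
- xyz = '' + 'a' + 'aabbb' = aaabbb ✓
- |xy| = 1 ≤ 3 ✓
- |y| = 1 > 0 ✓

All pumping lemma constraints are satisfied.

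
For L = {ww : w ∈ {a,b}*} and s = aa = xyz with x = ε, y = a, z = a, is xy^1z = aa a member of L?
Yes

xy¹z = ε · a · a = aa.
aa splits into halves a · a, which are equal, so it is in L (w = a).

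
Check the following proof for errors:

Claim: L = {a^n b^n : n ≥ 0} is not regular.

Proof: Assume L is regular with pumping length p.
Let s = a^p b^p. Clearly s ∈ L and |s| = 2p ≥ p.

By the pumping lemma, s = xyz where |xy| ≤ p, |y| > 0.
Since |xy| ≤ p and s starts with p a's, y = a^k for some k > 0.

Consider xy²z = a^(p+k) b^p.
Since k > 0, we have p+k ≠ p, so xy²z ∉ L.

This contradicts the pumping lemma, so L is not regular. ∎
The proof is correct.

This proof is valid because:
1. The string s = a^p b^p is correctly in L
2. The decomposition analysis is correct: y must consist only of a's
3. The contradiction is valid: pumping increases a's but not b's
4. The conclusion follows logically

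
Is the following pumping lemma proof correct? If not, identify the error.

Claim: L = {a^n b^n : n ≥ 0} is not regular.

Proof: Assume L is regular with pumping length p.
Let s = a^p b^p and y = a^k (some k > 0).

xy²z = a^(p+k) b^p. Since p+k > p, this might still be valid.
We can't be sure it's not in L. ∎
The proof is INCORRECT.

Error: The conclusion is wrong.
xy²z = a^(p+k) b^p is definitely NOT in L because the number of a's (p+k) ≠ number of b's (p).
The proof incorrectly doubts what is actually a valid contradiction.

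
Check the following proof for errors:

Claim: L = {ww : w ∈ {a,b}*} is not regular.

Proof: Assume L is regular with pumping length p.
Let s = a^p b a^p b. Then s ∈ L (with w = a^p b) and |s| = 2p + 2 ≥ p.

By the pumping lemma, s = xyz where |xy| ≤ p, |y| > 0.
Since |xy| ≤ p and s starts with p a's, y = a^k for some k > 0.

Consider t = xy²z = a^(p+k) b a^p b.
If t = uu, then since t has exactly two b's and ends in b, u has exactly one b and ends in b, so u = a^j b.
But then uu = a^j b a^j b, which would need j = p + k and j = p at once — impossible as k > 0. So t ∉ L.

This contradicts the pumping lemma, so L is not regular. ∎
The proof is correct.

This proof is valid because:
1. s = a^p b a^p b is in L and is chosen in terms of p, so |s| ≥ p holds for every p
2. The decomposition analysis is correct: |xy| ≤ p forces y to lie inside the leading a's
3. The contradiction is valid: the argument shows a^(p+k) b a^p b cannot be split into two equal halves
4. The conclusion follows logically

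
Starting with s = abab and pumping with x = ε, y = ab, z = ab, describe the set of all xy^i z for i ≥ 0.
{xy^i z : i ≥ 0} = {(ab)^(i+1) : i ≥ 0} = {ab, abab, ababab, ...}

With x = ε, y = ab, z = ab: Pumping 'ab' gives strings of alternating a's and b's.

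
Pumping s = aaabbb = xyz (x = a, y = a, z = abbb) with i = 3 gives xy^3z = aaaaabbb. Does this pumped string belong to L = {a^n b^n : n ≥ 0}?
No

xy³z = a · aaa · abbb = aaaaabbb.
aaaaabbb has 5 a's and 3 b's; 5 ≠ 3, so it is not in L.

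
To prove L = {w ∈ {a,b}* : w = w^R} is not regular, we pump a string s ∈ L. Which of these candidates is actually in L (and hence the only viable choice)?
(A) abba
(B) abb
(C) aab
(A) abba

The pumping lemma is applied to a string s that lies in L, so first check membership of each option:
- (A) abba reversed is abba, the same string, so it is a palindrome and is in L ✓
- (B) abb reversed is bba ≠ abb, so it is not a palindrome and is not in L ✗
- (C) aab reversed is baa ≠ aab, so it is not a palindrome and is not in L ✗

Only (A) abba is in L, so it is the only candidate that could play the role of s.
(In a complete proof one picks s in terms of the pumping length p so that |s| ≥ p is guaranteed; a fixed string like abba illustrates the shape of such an s.)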